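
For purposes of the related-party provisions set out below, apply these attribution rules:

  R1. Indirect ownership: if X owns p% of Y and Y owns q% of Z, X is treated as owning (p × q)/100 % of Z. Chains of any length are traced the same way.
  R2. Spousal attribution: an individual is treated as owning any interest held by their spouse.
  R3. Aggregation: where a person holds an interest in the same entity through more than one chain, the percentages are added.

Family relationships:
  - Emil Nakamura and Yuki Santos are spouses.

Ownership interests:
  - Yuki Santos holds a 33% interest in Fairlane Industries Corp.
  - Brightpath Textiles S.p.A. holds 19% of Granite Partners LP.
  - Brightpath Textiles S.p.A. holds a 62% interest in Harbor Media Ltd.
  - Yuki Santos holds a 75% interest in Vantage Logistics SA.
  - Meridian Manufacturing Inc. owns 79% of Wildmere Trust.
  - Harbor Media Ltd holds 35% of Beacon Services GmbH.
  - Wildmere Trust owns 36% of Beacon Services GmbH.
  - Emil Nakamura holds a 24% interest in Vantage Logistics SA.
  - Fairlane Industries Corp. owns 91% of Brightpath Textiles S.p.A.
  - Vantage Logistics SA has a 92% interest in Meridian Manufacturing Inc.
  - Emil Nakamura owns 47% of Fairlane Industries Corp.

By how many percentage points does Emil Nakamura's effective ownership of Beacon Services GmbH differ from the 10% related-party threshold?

By spousal attribution (R2), Emil Nakamura is treated as also owning Yuki Santos's interest in Fairlane Industries Corp, giving 47% + 33% = 80%.
By spousal attribution (R2), Emil Nakamura is treated as also owning Yuki Santos's interest in Vantage Logistics SA, giving 24% + 75% = 99%.
Chain via Fairlane Industries Corp. → Brightpath Textiles S.p.A. → Harbor Media Ltd (R1): 80% × 91% × 62% × 35% = 15.7976% of Beacon Services GmbH.
Chain via Vantage Logistics SA → Meridian Manufacturing Inc. → Wildmere Trust (R1): 99% × 92% × 79% × 36% = 25.903152% of Beacon Services GmbH.
Aggregating (R3): 15.7976% + 25.903152% = 41.700752%.
41.700752% exceeds the 10% threshold by 31.700752 percentage points.

31.700752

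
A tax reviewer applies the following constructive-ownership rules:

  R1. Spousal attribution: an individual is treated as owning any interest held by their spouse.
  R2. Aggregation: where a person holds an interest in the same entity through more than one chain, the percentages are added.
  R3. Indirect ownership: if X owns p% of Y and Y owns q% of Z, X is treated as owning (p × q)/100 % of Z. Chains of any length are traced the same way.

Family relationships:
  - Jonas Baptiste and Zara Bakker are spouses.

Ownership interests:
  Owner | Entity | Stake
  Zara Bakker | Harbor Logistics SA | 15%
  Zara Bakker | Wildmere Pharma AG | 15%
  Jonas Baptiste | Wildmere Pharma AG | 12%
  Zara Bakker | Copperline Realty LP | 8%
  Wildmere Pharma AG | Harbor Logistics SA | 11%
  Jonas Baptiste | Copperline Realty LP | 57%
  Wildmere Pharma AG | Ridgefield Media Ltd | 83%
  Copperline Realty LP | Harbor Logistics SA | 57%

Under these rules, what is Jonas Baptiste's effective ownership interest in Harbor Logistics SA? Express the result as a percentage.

By spousal attribution (R1), Jonas Baptiste is treated as also owning Zara Bakker's interest in Wildmere Pharma AG, giving 12% + 15% = 27%.
By spousal attribution (R1), Jonas Baptiste is treated as also owning Zara Bakker's interest in Copperline Realty LP, giving 57% + 8% = 65%.
By spousal attribution (R1), Jonas Baptiste is treated as owning Zara Bakker's 15% interest in Harbor Logistics SA.
Chain via Wildmere Pharma AG (R3): 27% × 11% = 2.97% of Harbor Logistics SA.
Chain via Copperline Realty LP (R3): 65% × 57% = 37.05% of Harbor Logistics SA.
Direct interest in Harbor Logistics SA: 15%.
Aggregating (R2): 2.97% + 37.05% + 15% = 55.02%.

55.02%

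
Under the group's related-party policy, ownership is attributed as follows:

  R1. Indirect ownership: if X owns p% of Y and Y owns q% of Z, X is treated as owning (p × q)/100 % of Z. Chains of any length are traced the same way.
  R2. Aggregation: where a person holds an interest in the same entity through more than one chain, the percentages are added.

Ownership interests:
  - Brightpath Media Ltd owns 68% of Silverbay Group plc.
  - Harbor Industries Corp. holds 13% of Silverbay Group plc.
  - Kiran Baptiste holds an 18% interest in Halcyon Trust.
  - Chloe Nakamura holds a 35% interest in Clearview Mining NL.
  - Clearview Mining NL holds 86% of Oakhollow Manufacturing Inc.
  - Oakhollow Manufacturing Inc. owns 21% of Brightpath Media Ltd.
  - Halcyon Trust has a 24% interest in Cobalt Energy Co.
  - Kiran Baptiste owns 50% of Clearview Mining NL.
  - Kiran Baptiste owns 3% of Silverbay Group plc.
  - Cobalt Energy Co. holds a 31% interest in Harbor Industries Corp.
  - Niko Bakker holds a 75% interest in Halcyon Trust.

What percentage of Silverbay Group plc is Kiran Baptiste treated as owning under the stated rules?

Chain via Clearview Mining NL → Oakhollow Manufacturing Inc. → Brightpath Media Ltd (R1): 50% × 86% × 21% × 68% = 6.1404% of Silverbay Group plc.
Chain via Halcyon Trust → Cobalt Energy Co. → Harbor Industries Corp. (R1): 18% × 24% × 31% × 13% = 0.174096% of Silverbay Group plc.
Direct interest in Silverbay Group plc: 3%.
Aggregating (R2): 6.1404% + 0.174096% + 3% = 9.314496%.

9.314496%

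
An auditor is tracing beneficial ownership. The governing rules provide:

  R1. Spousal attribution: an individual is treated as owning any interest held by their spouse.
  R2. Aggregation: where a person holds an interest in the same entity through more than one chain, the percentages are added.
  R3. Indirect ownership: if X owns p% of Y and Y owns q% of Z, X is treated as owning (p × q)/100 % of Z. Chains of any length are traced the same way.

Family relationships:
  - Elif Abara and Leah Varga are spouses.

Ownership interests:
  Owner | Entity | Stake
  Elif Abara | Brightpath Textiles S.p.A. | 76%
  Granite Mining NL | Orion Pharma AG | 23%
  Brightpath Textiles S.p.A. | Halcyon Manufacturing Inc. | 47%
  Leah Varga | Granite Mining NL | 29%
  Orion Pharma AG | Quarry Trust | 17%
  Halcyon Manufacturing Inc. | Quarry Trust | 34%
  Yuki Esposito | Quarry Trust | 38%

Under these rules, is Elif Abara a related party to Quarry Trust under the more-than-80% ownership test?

No

By spousal attribution (R1), Elif Abara is treated as owning Leah Varga's 29% interest in Granite Mining NL.
Chain via Brightpath Textiles S.p.A. → Halcyon Manufacturing Inc. (R3): 76% × 47% × 34% = 12.1448% of Quarry Trust.
Chain via Granite Mining NL → Orion Pharma AG (R3): 29% × 23% × 17% = 1.1339% of Quarry Trust.
Aggregating (R2): 12.1448% + 1.1339% = 13.2787%.
13.2787% does not exceed the 80% threshold, so Elif is not a related party to Quarry Trust.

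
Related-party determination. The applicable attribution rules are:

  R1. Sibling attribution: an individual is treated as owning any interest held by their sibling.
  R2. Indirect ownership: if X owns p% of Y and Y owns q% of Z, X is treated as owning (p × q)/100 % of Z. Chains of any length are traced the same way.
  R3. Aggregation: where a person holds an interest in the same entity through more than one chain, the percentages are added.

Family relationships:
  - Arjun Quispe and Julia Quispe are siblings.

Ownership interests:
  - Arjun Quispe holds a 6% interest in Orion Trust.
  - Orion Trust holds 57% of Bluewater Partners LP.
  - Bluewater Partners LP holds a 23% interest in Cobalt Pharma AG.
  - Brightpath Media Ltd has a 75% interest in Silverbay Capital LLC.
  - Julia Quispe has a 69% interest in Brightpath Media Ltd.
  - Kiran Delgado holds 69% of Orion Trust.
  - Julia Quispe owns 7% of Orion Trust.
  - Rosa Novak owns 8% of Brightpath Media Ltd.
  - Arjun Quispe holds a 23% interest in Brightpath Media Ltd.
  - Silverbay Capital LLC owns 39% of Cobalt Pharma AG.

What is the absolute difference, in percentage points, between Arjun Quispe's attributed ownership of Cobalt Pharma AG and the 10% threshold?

18.6143

By sibling attribution (R1), Arjun Quispe is treated as also owning Julia Quispe's interest in Orion Trust, giving 6% + 7% = 13%.
By sibling attribution (R1), Arjun Quispe is treated as also owning Julia Quispe's interest in Brightpath Media Ltd, giving 23% + 69% = 92%.
Chain via Orion Trust → Bluewater Partners LP (R2): 13% × 57% × 23% = 1.7043% of Cobalt Pharma AG.
Chain via Brightpath Media Ltd → Silverbay Capital LLC (R2): 92% × 75% × 39% = 26.91% of Cobalt Pharma AG.
Aggregating (R3): 1.7043% + 26.91% = 28.6143%.
28.6143% exceeds the 10% threshold by 18.6143 percentage points.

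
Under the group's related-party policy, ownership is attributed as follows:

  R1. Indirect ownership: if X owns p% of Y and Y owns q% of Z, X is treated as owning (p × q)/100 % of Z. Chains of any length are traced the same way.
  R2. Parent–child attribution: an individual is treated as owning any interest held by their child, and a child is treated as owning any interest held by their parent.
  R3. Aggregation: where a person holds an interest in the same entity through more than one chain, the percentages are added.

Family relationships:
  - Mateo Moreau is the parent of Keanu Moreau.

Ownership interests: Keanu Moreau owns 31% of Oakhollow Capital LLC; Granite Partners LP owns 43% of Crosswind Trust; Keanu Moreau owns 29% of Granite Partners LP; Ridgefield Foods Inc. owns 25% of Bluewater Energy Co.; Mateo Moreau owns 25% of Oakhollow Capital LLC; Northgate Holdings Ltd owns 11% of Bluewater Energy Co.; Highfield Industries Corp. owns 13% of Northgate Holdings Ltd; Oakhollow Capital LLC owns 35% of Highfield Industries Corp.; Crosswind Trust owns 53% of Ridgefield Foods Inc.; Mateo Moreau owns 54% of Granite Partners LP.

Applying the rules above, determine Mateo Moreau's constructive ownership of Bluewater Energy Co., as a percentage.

5.009205%

By parent–child attribution (R2), Mateo Moreau is treated as also owning Keanu Moreau's interest in Oakhollow Capital LLC, giving 25% + 31% = 56%.
By parent–child attribution (R2), Mateo Moreau is treated as also owning Keanu Moreau's interest in Granite Partners LP, giving 54% + 29% = 83%.
Chain via Oakhollow Capital LLC → Highfield Industries Corp. → Northgate Holdings Ltd (R1): 56% × 35% × 13% × 11% = 0.28028% of Bluewater Energy Co.
Chain via Granite Partners LP → Crosswind Trust → Ridgefield Foods Inc. (R1): 83% × 43% × 53% × 25% = 4.728925% of Bluewater Energy Co.
Aggregating (R3): 0.28028% + 4.728925% = 5.009205%.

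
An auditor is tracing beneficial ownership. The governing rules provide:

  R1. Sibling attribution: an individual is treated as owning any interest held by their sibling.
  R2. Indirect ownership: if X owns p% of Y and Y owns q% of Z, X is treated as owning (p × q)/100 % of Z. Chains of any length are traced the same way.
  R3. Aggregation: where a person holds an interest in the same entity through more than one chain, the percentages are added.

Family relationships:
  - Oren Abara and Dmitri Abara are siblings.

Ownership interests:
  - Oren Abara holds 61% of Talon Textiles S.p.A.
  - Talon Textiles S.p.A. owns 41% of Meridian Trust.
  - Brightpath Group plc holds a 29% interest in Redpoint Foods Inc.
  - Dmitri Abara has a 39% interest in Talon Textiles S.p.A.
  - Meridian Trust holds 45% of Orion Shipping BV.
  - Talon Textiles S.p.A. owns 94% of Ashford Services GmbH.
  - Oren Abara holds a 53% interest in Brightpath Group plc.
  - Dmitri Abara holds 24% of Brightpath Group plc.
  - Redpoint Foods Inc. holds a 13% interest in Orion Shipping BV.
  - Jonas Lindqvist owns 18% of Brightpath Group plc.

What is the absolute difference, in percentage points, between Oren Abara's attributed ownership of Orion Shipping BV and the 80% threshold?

By sibling attribution (R1), Oren Abara is treated as also owning Dmitri Abara's interest in Brightpath Group plc, giving 53% + 24% = 77%.
By sibling attribution (R1), Oren Abara is treated as also owning Dmitri Abara's interest in Talon Textiles S.p.A, giving 61% + 39% = 100%.
Chain via Brightpath Group plc → Redpoint Foods Inc. (R2): 77% × 29% × 13% = 2.9029% of Orion Shipping BV.
Chain via Talon Textiles S.p.A. → Meridian Trust (R2): 100% × 41% × 45% = 18.45% of Orion Shipping BV.
Aggregating (R3): 2.9029% + 18.45% = 21.3529%.
21.3529% falls short of the 80% threshold by 58.6471 percentage points.

58.6471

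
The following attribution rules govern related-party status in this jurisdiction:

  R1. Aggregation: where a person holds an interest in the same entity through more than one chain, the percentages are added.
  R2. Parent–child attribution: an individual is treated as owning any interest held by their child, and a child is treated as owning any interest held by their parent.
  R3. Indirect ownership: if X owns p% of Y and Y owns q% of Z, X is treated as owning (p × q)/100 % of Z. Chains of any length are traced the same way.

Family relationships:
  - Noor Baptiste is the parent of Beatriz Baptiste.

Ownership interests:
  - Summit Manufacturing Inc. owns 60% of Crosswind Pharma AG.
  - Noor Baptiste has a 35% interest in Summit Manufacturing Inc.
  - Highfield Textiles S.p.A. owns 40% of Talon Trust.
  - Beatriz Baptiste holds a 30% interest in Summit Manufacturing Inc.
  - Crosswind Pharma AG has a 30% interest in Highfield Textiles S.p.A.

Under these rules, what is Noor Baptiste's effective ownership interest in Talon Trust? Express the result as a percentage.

By parent–child attribution (R2), Noor Baptiste is treated as also owning Beatriz Baptiste's interest in Summit Manufacturing Inc, giving 35% + 30% = 65%.
Chain via Summit Manufacturing Inc. → Crosswind Pharma AG → Highfield Textiles S.p.A. (R3): 65% × 60% × 30% × 40% = 4.68% of Talon Trust.

4.68%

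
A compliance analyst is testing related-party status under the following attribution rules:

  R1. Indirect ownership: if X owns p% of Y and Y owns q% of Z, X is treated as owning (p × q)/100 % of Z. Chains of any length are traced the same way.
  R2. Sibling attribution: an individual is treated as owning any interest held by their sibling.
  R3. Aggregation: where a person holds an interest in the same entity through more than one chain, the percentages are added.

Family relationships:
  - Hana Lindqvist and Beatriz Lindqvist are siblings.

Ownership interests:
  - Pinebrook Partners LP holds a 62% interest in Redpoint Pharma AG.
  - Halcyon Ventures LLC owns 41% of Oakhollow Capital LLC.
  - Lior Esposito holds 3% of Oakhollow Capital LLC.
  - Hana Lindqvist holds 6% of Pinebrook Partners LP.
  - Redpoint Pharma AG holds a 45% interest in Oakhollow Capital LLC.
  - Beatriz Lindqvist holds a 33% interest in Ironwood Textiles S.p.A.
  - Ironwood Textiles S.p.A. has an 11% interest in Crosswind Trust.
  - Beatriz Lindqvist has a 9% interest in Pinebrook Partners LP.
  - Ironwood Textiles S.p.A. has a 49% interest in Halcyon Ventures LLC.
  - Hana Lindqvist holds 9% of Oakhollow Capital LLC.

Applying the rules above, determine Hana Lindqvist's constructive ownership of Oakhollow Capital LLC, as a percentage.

By sibling attribution (R2), Hana Lindqvist is treated as also owning Beatriz Lindqvist's interest in Pinebrook Partners LP, giving 6% + 9% = 15%.
By sibling attribution (R2), Hana Lindqvist is treated as owning Beatriz Lindqvist's 33% interest in Ironwood Textiles S.p.A.
Chain via Pinebrook Partners LP → Redpoint Pharma AG (R1): 15% × 62% × 45% = 4.185% of Oakhollow Capital LLC.
Direct interest in Oakhollow Capital LLC: 9%.
Chain via Ironwood Textiles S.p.A. → Halcyon Ventures LLC (R1): 33% × 49% × 41% = 6.6297% of Oakhollow Capital LLC.
Aggregating (R3): 4.185% + 9% + 6.6297% = 19.8147%.

19.8147%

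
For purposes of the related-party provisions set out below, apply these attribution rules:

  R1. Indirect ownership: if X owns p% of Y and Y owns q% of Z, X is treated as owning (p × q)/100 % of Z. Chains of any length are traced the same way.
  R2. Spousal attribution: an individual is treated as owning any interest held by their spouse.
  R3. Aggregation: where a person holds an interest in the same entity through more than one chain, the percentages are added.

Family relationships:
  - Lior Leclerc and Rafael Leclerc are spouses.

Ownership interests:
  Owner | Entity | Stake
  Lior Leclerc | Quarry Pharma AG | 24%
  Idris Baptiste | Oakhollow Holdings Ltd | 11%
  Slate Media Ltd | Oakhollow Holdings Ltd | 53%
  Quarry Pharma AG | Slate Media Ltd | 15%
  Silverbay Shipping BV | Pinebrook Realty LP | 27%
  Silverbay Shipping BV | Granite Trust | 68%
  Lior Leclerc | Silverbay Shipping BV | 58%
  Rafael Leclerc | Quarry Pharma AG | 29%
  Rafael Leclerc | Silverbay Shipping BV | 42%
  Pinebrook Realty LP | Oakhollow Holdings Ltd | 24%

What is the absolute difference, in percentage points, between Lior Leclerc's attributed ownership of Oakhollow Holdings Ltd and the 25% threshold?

14.3065

By spousal attribution (R2), Lior Leclerc is treated as also owning Rafael Leclerc's interest in Silverbay Shipping BV, giving 58% + 42% = 100%.
By spousal attribution (R2), Lior Leclerc is treated as also owning Rafael Leclerc's interest in Quarry Pharma AG, giving 24% + 29% = 53%.
Chain via Silverbay Shipping BV → Pinebrook Realty LP (R1): 100% × 27% × 24% = 6.48% of Oakhollow Holdings Ltd.
Chain via Quarry Pharma AG → Slate Media Ltd (R1): 53% × 15% × 53% = 4.2135% of Oakhollow Holdings Ltd.
Aggregating (R3): 6.48% + 4.2135% = 10.6935%.
10.6935% falls short of the 25% threshold by 14.3065 percentage points.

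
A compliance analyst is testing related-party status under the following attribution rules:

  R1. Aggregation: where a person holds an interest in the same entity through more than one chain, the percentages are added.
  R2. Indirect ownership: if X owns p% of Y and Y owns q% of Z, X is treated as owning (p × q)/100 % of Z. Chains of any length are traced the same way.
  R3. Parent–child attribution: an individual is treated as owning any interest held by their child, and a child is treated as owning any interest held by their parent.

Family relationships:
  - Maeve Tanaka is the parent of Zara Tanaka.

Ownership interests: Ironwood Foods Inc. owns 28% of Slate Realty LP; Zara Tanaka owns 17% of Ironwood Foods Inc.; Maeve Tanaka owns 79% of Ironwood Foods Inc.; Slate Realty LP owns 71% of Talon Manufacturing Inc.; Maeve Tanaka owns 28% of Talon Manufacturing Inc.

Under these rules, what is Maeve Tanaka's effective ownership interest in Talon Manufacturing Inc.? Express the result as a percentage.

47.0848%

By parent–child attribution (R3), Maeve Tanaka is treated as also owning Zara Tanaka's interest in Ironwood Foods Inc, giving 79% + 17% = 96%.
Chain via Ironwood Foods Inc. → Slate Realty LP (R2): 96% × 28% × 71% = 19.0848% of Talon Manufacturing Inc.
Direct interest in Talon Manufacturing Inc: 28%.
Aggregating (R1): 19.0848% + 28% = 47.0848%.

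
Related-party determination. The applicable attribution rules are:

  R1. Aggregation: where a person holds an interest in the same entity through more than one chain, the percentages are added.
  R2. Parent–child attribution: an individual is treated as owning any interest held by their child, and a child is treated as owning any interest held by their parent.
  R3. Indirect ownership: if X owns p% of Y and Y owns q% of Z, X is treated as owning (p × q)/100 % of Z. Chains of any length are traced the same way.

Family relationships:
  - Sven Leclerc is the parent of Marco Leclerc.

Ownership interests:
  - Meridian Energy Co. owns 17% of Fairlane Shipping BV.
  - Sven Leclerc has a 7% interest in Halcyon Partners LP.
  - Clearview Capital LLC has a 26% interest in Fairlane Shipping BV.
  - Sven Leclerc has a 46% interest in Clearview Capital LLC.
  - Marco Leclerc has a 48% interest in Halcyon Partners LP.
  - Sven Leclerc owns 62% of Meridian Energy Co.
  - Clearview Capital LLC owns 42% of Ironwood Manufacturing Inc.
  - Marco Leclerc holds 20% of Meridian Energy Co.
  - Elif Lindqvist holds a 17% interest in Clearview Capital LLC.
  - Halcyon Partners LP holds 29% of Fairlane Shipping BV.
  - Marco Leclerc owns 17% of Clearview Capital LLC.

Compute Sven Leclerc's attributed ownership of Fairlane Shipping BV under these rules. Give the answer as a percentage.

By parent–child attribution (R2), Sven Leclerc is treated as also owning Marco Leclerc's interest in Meridian Energy Co, giving 62% + 20% = 82%.
By parent–child attribution (R2), Sven Leclerc is treated as also owning Marco Leclerc's interest in Halcyon Partners LP, giving 7% + 48% = 55%.
By parent–child attribution (R2), Sven Leclerc is treated as also owning Marco Leclerc's interest in Clearview Capital LLC, giving 46% + 17% = 63%.
Chain via Meridian Energy Co. (R3): 82% × 17% = 13.94% of Fairlane Shipping BV.
Chain via Halcyon Partners LP (R3): 55% × 29% = 15.95% of Fairlane Shipping BV.
Chain via Clearview Capital LLC (R3): 63% × 26% = 16.38% of Fairlane Shipping BV.
Aggregating (R1): 13.94% + 15.95% + 16.38% = 46.27%.

46.27%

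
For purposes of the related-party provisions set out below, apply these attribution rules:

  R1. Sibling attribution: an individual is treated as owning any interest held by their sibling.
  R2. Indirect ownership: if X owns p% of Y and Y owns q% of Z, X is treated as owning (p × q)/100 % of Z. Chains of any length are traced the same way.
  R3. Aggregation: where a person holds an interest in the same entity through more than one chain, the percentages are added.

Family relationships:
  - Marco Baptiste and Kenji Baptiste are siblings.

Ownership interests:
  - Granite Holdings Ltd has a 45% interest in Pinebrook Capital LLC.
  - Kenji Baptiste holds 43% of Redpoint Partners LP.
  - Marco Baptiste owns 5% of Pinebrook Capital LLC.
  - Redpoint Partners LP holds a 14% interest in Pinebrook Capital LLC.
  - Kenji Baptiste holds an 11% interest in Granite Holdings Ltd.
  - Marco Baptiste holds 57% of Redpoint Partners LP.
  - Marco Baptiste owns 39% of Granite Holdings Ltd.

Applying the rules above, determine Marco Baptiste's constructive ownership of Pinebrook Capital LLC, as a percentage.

41.5%

By sibling attribution (R1), Marco Baptiste is treated as also owning Kenji Baptiste's interest in Granite Holdings Ltd, giving 39% + 11% = 50%.
By sibling attribution (R1), Marco Baptiste is treated as also owning Kenji Baptiste's interest in Redpoint Partners LP, giving 57% + 43% = 100%.
Chain via Granite Holdings Ltd (R2): 50% × 45% = 22.5% of Pinebrook Capital LLC.
Chain via Redpoint Partners LP (R2): 100% × 14% = 14% of Pinebrook Capital LLC.
Direct interest in Pinebrook Capital LLC: 5%.
Aggregating (R3): 22.5% + 14% + 5% = 41.5%.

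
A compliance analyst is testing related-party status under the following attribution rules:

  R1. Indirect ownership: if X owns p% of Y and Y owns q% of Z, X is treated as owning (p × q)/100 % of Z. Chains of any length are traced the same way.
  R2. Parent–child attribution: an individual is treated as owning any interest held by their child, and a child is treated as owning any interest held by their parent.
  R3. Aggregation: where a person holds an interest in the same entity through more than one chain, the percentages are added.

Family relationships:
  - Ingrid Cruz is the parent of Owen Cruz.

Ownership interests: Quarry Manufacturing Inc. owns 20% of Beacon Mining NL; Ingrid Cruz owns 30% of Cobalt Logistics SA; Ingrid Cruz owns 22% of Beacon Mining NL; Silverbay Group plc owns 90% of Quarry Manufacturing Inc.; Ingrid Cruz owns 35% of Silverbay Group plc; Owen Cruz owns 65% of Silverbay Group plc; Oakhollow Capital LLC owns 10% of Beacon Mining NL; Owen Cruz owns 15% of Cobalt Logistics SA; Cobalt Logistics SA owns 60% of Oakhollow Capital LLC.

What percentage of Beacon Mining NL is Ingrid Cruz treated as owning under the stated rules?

By parent–child attribution (R2), Ingrid Cruz is treated as also owning Owen Cruz's interest in Cobalt Logistics SA, giving 30% + 15% = 45%.
By parent–child attribution (R2), Ingrid Cruz is treated as also owning Owen Cruz's interest in Silverbay Group plc, giving 35% + 65% = 100%.
Chain via Cobalt Logistics SA → Oakhollow Capital LLC (R1): 45% × 60% × 10% = 2.7% of Beacon Mining NL.
Chain via Silverbay Group plc → Quarry Manufacturing Inc. (R1): 100% × 90% × 20% = 18% of Beacon Mining NL.
Direct interest in Beacon Mining NL: 22%.
Aggregating (R3): 2.7% + 18% + 22% = 42.7%.

42.7%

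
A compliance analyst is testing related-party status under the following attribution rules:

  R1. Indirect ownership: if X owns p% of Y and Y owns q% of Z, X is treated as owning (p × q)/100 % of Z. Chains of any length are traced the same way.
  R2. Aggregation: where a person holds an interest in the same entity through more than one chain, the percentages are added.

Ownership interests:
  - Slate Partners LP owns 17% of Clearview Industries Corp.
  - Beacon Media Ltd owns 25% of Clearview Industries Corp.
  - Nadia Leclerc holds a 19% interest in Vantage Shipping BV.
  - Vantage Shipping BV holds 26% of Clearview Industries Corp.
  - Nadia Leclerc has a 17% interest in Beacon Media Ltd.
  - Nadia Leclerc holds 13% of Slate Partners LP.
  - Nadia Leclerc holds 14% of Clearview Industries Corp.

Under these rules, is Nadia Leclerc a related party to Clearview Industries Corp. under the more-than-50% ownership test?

No

Chain via Vantage Shipping BV (R1): 19% × 26% = 4.94% of Clearview Industries Corp.
Chain via Slate Partners LP (R1): 13% × 17% = 2.21% of Clearview Industries Corp.
Chain via Beacon Media Ltd (R1): 17% × 25% = 4.25% of Clearview Industries Corp.
Direct interest in Clearview Industries Corp: 14%.
Aggregating (R2): 4.94% + 2.21% + 4.25% + 14% = 25.4%.
25.4% does not exceed the 50% threshold, so Nadia is not a related party to Clearview Industries Corp.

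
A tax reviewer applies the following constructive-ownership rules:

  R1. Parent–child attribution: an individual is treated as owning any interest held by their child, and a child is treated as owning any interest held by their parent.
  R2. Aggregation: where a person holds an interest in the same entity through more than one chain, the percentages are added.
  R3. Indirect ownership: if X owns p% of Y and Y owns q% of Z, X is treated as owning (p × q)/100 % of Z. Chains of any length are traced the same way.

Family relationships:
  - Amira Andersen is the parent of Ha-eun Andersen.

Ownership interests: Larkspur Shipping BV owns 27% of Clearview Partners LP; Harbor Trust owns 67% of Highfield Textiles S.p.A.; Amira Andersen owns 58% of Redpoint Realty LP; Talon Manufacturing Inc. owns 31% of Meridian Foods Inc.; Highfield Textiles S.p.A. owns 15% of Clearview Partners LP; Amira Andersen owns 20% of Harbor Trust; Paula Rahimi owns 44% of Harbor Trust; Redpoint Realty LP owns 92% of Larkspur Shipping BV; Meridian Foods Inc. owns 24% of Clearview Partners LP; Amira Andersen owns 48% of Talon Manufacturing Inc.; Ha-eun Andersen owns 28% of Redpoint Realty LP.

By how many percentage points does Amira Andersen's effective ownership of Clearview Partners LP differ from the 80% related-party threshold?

By parent–child attribution (R1), Amira Andersen is treated as also owning Ha-eun Andersen's interest in Redpoint Realty LP, giving 58% + 28% = 86%.
Chain via Talon Manufacturing Inc. → Meridian Foods Inc. (R3): 48% × 31% × 24% = 3.5712% of Clearview Partners LP.
Chain via Redpoint Realty LP → Larkspur Shipping BV (R3): 86% × 92% × 27% = 21.3624% of Clearview Partners LP.
Chain via Harbor Trust → Highfield Textiles S.p.A. (R3): 20% × 67% × 15% = 2.01% of Clearview Partners LP.
Aggregating (R2): 3.5712% + 21.3624% + 2.01% = 26.9436%.
26.9436% falls short of the 80% threshold by 53.0564 percentage points.

53.0564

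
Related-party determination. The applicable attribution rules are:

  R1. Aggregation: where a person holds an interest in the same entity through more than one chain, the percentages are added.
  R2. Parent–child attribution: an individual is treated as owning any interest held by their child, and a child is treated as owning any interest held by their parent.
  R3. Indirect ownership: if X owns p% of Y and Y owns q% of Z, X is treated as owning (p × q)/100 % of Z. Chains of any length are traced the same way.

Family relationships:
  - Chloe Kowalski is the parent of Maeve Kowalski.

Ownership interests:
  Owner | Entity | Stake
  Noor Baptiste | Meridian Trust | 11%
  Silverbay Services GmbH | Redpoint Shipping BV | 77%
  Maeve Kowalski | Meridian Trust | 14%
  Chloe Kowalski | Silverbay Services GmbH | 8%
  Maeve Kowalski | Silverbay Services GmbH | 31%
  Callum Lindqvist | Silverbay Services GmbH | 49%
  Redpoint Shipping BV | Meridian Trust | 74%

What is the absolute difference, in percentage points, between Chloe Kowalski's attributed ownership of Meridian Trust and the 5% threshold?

By parent–child attribution (R2), Chloe Kowalski is treated as also owning Maeve Kowalski's interest in Silverbay Services GmbH, giving 8% + 31% = 39%.
By parent–child attribution (R2), Chloe Kowalski is treated as owning Maeve Kowalski's 14% interest in Meridian Trust.
Chain via Silverbay Services GmbH → Redpoint Shipping BV (R3): 39% × 77% × 74% = 22.2222% of Meridian Trust.
Direct interest in Meridian Trust: 14%.
Aggregating (R1): 22.2222% + 14% = 36.2222%.
36.2222% exceeds the 5% threshold by 31.2222 percentage points.

31.2222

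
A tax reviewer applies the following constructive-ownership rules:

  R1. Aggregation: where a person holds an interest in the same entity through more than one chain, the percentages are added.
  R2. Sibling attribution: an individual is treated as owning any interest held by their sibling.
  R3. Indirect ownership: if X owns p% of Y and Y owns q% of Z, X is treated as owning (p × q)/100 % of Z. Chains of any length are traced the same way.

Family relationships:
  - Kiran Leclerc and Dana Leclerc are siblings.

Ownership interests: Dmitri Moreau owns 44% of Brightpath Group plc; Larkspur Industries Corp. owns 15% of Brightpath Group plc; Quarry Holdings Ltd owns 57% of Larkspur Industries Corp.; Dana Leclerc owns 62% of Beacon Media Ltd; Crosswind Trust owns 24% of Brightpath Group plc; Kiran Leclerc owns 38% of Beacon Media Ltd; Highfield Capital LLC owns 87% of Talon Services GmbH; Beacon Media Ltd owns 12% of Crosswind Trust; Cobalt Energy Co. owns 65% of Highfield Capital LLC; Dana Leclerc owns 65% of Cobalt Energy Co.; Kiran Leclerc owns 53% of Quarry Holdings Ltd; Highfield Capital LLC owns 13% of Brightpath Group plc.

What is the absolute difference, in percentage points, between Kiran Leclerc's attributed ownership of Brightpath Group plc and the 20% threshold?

By sibling attribution (R2), Kiran Leclerc is treated as also owning Dana Leclerc's interest in Beacon Media Ltd, giving 38% + 62% = 100%.
By sibling attribution (R2), Kiran Leclerc is treated as owning Dana Leclerc's 65% interest in Cobalt Energy Co.
Chain via Beacon Media Ltd → Crosswind Trust (R3): 100% × 12% × 24% = 2.88% of Brightpath Group plc.
Chain via Quarry Holdings Ltd → Larkspur Industries Corp. (R3): 53% × 57% × 15% = 4.5315% of Brightpath Group plc.
Chain via Cobalt Energy Co. → Highfield Capital LLC (R3): 65% × 65% × 13% = 5.4925% of Brightpath Group plc.
Aggregating (R1): 2.88% + 4.5315% + 5.4925% = 12.904%.
12.904% falls short of the 20% threshold by 7.096 percentage points.

7.096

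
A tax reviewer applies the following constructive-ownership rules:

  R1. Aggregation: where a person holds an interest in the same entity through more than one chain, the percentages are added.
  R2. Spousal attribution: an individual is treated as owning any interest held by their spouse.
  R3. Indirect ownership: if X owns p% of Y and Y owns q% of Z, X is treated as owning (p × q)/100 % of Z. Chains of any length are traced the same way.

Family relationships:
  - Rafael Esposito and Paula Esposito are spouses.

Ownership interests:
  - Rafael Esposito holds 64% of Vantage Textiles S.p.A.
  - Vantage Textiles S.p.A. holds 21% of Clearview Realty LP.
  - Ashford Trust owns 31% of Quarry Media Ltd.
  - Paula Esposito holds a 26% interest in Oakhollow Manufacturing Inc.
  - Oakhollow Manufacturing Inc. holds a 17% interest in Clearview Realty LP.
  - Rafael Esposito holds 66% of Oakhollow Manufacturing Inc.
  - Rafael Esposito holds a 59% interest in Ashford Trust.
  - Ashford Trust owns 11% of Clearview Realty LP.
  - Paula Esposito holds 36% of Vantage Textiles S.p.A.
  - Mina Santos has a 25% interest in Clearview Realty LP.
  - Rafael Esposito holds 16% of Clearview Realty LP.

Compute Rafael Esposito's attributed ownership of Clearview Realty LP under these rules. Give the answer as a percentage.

59.13%

By spousal attribution (R2), Rafael Esposito is treated as also owning Paula Esposito's interest in Vantage Textiles S.p.A, giving 64% + 36% = 100%.
By spousal attribution (R2), Rafael Esposito is treated as also owning Paula Esposito's interest in Oakhollow Manufacturing Inc, giving 66% + 26% = 92%.
Chain via Ashford Trust (R3): 59% × 11% = 6.49% of Clearview Realty LP.
Chain via Vantage Textiles S.p.A. (R3): 100% × 21% = 21% of Clearview Realty LP.
Chain via Oakhollow Manufacturing Inc. (R3): 92% × 17% = 15.64% of Clearview Realty LP.
Direct interest in Clearview Realty LP: 16%.
Aggregating (R1): 6.49% + 21% + 15.64% + 16% = 59.13%.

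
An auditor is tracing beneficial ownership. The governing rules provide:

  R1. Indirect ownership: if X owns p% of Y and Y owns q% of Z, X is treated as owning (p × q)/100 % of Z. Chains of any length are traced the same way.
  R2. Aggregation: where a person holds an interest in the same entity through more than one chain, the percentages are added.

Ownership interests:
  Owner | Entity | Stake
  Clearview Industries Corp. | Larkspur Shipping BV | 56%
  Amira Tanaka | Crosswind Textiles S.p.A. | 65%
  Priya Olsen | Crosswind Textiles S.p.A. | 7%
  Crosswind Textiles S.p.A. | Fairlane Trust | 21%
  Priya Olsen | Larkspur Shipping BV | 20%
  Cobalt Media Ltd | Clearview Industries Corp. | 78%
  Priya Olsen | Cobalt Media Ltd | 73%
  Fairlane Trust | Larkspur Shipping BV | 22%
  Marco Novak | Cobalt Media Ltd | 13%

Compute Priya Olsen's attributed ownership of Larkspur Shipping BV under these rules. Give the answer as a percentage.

Chain via Crosswind Textiles S.p.A. → Fairlane Trust (R1): 7% × 21% × 22% = 0.3234% of Larkspur Shipping BV.
Chain via Cobalt Media Ltd → Clearview Industries Corp. (R1): 73% × 78% × 56% = 31.8864% of Larkspur Shipping BV.
Direct interest in Larkspur Shipping BV: 20%.
Aggregating (R2): 0.3234% + 31.8864% + 20% = 52.2098%.

52.2098%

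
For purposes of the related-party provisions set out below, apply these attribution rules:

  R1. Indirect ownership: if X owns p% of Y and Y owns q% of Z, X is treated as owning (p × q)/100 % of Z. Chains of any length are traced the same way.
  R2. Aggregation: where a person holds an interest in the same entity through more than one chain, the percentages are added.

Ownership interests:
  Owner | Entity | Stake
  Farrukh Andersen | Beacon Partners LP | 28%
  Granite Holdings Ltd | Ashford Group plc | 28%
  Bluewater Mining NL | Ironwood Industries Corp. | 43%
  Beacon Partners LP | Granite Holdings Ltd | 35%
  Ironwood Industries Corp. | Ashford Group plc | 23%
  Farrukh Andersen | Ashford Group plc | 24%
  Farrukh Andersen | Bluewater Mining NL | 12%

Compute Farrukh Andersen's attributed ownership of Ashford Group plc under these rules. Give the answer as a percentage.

27.9308%

Chain via Bluewater Mining NL → Ironwood Industries Corp. (R1): 12% × 43% × 23% = 1.1868% of Ashford Group plc.
Chain via Beacon Partners LP → Granite Holdings Ltd (R1): 28% × 35% × 28% = 2.744% of Ashford Group plc.
Direct interest in Ashford Group plc: 24%.
Aggregating (R2): 1.1868% + 2.744% + 24% = 27.9308%.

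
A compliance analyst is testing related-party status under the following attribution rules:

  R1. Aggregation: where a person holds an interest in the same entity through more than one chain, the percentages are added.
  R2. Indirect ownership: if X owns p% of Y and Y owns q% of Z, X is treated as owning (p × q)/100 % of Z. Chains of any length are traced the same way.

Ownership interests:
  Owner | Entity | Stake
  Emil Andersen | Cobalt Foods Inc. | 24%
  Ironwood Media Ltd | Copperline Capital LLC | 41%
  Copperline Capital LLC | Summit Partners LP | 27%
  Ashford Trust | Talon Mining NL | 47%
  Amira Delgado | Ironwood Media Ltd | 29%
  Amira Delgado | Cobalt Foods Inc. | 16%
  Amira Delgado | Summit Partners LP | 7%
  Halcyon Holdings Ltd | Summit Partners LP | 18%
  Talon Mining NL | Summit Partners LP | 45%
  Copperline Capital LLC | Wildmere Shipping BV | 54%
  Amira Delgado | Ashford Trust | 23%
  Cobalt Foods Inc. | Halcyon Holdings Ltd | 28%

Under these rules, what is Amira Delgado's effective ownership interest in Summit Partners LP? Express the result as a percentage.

15.8812%

Chain via Cobalt Foods Inc. → Halcyon Holdings Ltd (R2): 16% × 28% × 18% = 0.8064% of Summit Partners LP.
Chain via Ironwood Media Ltd → Copperline Capital LLC (R2): 29% × 41% × 27% = 3.2103% of Summit Partners LP.
Chain via Ashford Trust → Talon Mining NL (R2): 23% × 47% × 45% = 4.8645% of Summit Partners LP.
Direct interest in Summit Partners LP: 7%.
Aggregating (R1): 0.8064% + 3.2103% + 4.8645% + 7% = 15.8812%.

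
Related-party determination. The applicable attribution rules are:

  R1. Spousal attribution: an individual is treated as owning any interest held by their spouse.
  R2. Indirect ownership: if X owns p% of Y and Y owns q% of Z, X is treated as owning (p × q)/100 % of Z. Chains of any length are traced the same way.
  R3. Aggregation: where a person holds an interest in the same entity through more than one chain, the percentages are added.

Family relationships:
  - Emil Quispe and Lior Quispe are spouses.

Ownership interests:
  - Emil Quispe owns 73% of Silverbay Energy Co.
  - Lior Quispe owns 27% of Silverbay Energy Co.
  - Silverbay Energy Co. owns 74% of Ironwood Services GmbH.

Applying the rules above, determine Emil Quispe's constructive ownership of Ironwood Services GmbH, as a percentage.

By spousal attribution (R1), Emil Quispe is treated as also owning Lior Quispe's interest in Silverbay Energy Co, giving 73% + 27% = 100%.
Chain via Silverbay Energy Co. (R2): 100% × 74% = 74% of Ironwood Services GmbH.

74%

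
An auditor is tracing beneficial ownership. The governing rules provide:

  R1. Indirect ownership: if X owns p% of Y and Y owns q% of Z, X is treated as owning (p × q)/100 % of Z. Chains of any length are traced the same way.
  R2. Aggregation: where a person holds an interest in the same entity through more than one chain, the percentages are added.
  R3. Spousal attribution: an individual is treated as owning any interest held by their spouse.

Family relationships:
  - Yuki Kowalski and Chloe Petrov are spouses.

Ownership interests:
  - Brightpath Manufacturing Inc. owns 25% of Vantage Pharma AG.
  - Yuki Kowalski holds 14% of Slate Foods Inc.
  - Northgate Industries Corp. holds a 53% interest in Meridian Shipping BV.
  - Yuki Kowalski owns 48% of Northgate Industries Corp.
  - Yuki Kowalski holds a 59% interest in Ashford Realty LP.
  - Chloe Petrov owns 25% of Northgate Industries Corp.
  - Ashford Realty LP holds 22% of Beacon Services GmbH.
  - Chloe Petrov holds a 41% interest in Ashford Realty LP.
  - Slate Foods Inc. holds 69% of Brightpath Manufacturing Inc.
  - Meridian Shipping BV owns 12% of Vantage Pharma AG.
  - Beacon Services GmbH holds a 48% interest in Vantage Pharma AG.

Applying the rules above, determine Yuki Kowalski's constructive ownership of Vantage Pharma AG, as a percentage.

17.6178%

By spousal attribution (R3), Yuki Kowalski is treated as also owning Chloe Petrov's interest in Northgate Industries Corp, giving 48% + 25% = 73%.
By spousal attribution (R3), Yuki Kowalski is treated as also owning Chloe Petrov's interest in Ashford Realty LP, giving 59% + 41% = 100%.
Chain via Northgate Industries Corp. → Meridian Shipping BV (R1): 73% × 53% × 12% = 4.6428% of Vantage Pharma AG.
Chain via Slate Foods Inc. → Brightpath Manufacturing Inc. (R1): 14% × 69% × 25% = 2.415% of Vantage Pharma AG.
Chain via Ashford Realty LP → Beacon Services GmbH (R1): 100% × 22% × 48% = 10.56% of Vantage Pharma AG.
Aggregating (R2): 4.6428% + 2.415% + 10.56% = 17.6178%.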